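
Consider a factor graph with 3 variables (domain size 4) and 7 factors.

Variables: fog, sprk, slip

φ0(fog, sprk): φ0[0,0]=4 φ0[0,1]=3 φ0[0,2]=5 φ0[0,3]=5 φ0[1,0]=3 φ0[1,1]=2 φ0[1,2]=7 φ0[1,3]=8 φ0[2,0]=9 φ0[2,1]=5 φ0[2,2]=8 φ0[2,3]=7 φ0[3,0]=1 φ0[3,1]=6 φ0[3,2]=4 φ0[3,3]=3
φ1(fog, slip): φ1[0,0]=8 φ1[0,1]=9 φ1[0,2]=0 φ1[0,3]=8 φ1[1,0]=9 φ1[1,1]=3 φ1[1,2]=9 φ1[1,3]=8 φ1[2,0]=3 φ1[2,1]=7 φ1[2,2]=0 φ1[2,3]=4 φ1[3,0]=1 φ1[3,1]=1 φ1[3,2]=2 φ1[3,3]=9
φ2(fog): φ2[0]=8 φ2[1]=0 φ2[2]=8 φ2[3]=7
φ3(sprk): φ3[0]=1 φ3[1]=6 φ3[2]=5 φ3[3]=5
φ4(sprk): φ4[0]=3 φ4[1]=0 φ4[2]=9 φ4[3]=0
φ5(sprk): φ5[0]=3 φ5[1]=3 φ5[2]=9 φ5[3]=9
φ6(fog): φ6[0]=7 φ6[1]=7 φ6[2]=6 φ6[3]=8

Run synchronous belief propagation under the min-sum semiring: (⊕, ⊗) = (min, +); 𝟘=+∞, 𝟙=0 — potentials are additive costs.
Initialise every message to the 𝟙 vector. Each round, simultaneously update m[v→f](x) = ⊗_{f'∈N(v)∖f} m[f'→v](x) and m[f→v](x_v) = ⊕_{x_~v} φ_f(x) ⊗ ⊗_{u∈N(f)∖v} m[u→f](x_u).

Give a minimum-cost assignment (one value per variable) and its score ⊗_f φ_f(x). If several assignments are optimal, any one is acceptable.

assignment: (fog=1, sprk=0, slip=1); score = 20

init: all messages = 𝟙 over 4 values
r1 m[φ0→fog] = [3, 2, 5, 1]
r1 m[φ0→sprk] = [1, 2, 4, 3]
r1 m[φ1→fog] = [0, 3, 0, 1]
r1 m[φ1→slip] = [1, 1, 0, 4]
r1 m[φ2→fog] = [8, 0, 8, 7]
r1 m[φ3→sprk] = [1, 6, 5, 5]
r1 m[φ4→sprk] = [3, 0, 9, 0]
r1 m[φ5→sprk] = [3, 3, 9, 9]
r1 m[φ6→fog] = [7, 7, 6, 8]
r1 m[fog→φ0] = [0, 0, 0, 0]
r1 m[fog→φ1] = [0, 0, 0, 0]
r1 m[fog→φ2] = [0, 0, 0, 0]
r1 m[fog→φ6] = [0, 0, 0, 0]
r1 m[sprk→φ0] = [0, 0, 0, 0]
r1 m[sprk→φ3] = [0, 0, 0, 0]
r1 m[sprk→φ4] = [0, 0, 0, 0]
r1 m[sprk→φ5] = [0, 0, 0, 0]
r1 m[slip→φ1] = [0, 0, 0, 0]
r2 m[φ0→fog] = [3, 2, 5, 1]
r2 m[φ0→sprk] = [1, 2, 4, 3]
r2 m[φ1→fog] = [0, 3, 0, 1]
r2 m[φ1→slip] = [1, 1, 0, 4]
r2 m[φ2→fog] = [8, 0, 8, 7]
r2 m[φ3→sprk] = [1, 6, 5, 5]
r2 m[φ4→sprk] = [3, 0, 9, 0]
r2 m[φ5→sprk] = [3, 3, 9, 9]
r2 m[φ6→fog] = [7, 7, 6, 8]
r2 m[fog→φ0] = [15, 10, 14, 16]
r2 m[fog→φ1] = [18, 9, 19, 16]
r2 m[fog→φ2] = [10, 12, 11, 10]
r2 m[fog→φ6] = [11, 5, 13, 9]
r2 m[sprk→φ0] = [7, 9, 23, 14]
r2 m[sprk→φ3] = [7, 5, 22, 12]
r2 m[sprk→φ4] = [5, 11, 18, 17]
r2 m[sprk→φ5] = [5, 8, 18, 8]
r2 m[slip→φ1] = [0, 0, 0, 0]
r3 m[φ0→fog] = [11, 10, 14, 8]
r3 m[φ0→sprk] = [13, 12, 17, 18]
r3 m[φ1→fog] = [0, 3, 0, 1]
r3 m[φ1→slip] = [17, 12, 18, 17]
r3 m[φ2→fog] = [8, 0, 8, 7]
r3 m[φ3→sprk] = [1, 6, 5, 5]
r3 m[φ4→sprk] = [3, 0, 9, 0]
r3 m[φ5→sprk] = [3, 3, 9, 9]
r3 m[φ6→fog] = [7, 7, 6, 8]
r3 m[fog→φ0] = [15, 10, 14, 16]
r3 m[fog→φ1] = [18, 9, 19, 16]
r3 m[fog→φ2] = [10, 12, 11, 10]
r3 m[fog→φ6] = [11, 5, 13, 9]
r3 m[sprk→φ0] = [7, 9, 23, 14]
r3 m[sprk→φ3] = [7, 5, 22, 12]
r3 m[sprk→φ4] = [5, 11, 18, 17]
r3 m[sprk→φ5] = [5, 8, 18, 8]
r3 m[slip→φ1] = [0, 0, 0, 0]
r4 m[φ0→fog] = [11, 10, 14, 8]
r4 m[φ0→sprk] = [13, 12, 17, 18]
r4 m[φ1→fog] = [0, 3, 0, 1]
r4 m[φ1→slip] = [17, 12, 18, 17]
r4 m[φ2→fog] = [8, 0, 8, 7]
r4 m[φ3→sprk] = [1, 6, 5, 5]
r4 m[φ4→sprk] = [3, 0, 9, 0]
r4 m[φ5→sprk] = [3, 3, 9, 9]
r4 m[φ6→fog] = [7, 7, 6, 8]
r4 m[fog→φ0] = [15, 10, 14, 16]
r4 m[fog→φ1] = [26, 17, 28, 23]
r4 m[fog→φ2] = [18, 20, 20, 17]
r4 m[fog→φ6] = [19, 13, 22, 16]
r4 m[sprk→φ0] = [7, 9, 23, 14]
r4 m[sprk→φ3] = [19, 15, 35, 27]
r4 m[sprk→φ4] = [17, 21, 31, 32]
r4 m[sprk→φ5] = [17, 18, 31, 23]
r4 m[slip→φ1] = [0, 0, 0, 0]
r5 m[φ0→fog] = [11, 10, 14, 8]
r5 m[φ0→sprk] = [13, 12, 17, 18]
r5 m[φ1→fog] = [0, 3, 0, 1]
r5 m[φ1→slip] = [24, 20, 25, 25]
r5 m[φ2→fog] = [8, 0, 8, 7]
r5 m[φ3→sprk] = [1, 6, 5, 5]
r5 m[φ4→sprk] = [3, 0, 9, 0]
r5 m[φ5→sprk] = [3, 3, 9, 9]
r5 m[φ6→fog] = [7, 7, 6, 8]
r5 m[fog→φ0] = [15, 10, 14, 16]
r5 m[fog→φ1] = [26, 17, 28, 23]
r5 m[fog→φ2] = [18, 20, 20, 17]
r5 m[fog→φ6] = [19, 13, 22, 16]
r5 m[sprk→φ0] = [7, 9, 23, 14]
r5 m[sprk→φ3] = [19, 15, 35, 27]
r5 m[sprk→φ4] = [17, 21, 31, 32]
r5 m[sprk→φ5] = [17, 18, 31, 23]
r5 m[slip→φ1] = [0, 0, 0, 0]
r6 m[φ0→fog] = [11, 10, 14, 8]
r6 m[φ0→sprk] = [13, 12, 17, 18]
r6 m[φ1→fog] = [0, 3, 0, 1]
r6 m[φ1→slip] = [24, 20, 25, 25]
r6 m[φ2→fog] = [8, 0, 8, 7]
r6 m[φ3→sprk] = [1, 6, 5, 5]
r6 m[φ4→sprk] = [3, 0, 9, 0]
r6 m[φ5→sprk] = [3, 3, 9, 9]
r6 m[φ6→fog] = [7, 7, 6, 8]
r6 m[fog→φ0] = [15, 10, 14, 16]
r6 m[fog→φ1] = [26, 17, 28, 23]
r6 m[fog→φ2] = [18, 20, 20, 17]
r6 m[fog→φ6] = [19, 13, 22, 16]
r6 m[sprk→φ0] = [7, 9, 23, 14]
r6 m[sprk→φ3] = [19, 15, 35, 27]
r6 m[sprk→φ4] = [17, 21, 31, 32]
r6 m[sprk→φ5] = [17, 18, 31, 23]
r6 m[slip→φ1] = [0, 0, 0, 0]
fixed point reached at round 6
traceback from fog: (fog=1, sprk=0, slip=1), score=20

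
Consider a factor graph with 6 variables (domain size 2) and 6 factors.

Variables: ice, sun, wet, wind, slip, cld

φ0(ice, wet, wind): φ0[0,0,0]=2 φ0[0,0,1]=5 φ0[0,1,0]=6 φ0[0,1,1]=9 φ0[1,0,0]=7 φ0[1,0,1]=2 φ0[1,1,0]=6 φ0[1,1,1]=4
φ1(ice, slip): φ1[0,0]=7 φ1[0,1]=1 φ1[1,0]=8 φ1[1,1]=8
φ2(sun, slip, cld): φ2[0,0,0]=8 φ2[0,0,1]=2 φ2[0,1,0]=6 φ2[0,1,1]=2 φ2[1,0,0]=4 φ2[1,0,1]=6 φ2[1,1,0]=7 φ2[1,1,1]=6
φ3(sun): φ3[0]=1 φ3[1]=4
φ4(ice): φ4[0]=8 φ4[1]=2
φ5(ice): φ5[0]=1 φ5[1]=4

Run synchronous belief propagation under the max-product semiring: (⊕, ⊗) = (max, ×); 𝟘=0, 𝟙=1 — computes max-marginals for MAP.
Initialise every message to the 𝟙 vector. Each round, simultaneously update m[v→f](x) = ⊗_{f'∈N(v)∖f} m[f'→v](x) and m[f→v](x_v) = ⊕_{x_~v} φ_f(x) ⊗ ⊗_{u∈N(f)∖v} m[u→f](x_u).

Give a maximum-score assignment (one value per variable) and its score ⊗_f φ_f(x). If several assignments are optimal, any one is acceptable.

assignment: (ice=1, sun=1, wet=0, wind=0, slip=1, cld=0); score = 12544

init: all messages = 𝟙 over 2 values
r1 m[φ0→ice] = [9, 7]
r1 m[φ0→wet] = [7, 9]
r1 m[φ0→wind] = [7, 9]
r1 m[φ1→ice] = [7, 8]
r1 m[φ1→slip] = [8, 8]
r1 m[φ2→sun] = [8, 7]
r1 m[φ2→slip] = [8, 7]
r1 m[φ2→cld] = [8, 6]
r1 m[φ3→sun] = [1, 4]
r1 m[φ4→ice] = [8, 2]
r1 m[φ5→ice] = [1, 4]
r1 m[ice→φ0] = [1, 1]
r1 m[ice→φ1] = [1, 1]
r1 m[ice→φ4] = [1, 1]
r1 m[ice→φ5] = [1, 1]
r1 m[sun→φ2] = [1, 1]
r1 m[sun→φ3] = [1, 1]
r1 m[wet→φ0] = [1, 1]
r1 m[wind→φ0] = [1, 1]
r1 m[slip→φ1] = [1, 1]
r1 m[slip→φ2] = [1, 1]
r1 m[cld→φ2] = [1, 1]
r2 m[φ0→ice] = [9, 7]
r2 m[φ0→wet] = [7, 9]
r2 m[φ0→wind] = [7, 9]
r2 m[φ1→ice] = [7, 8]
r2 m[φ1→slip] = [8, 8]
r2 m[φ2→sun] = [8, 7]
r2 m[φ2→slip] = [8, 7]
r2 m[φ2→cld] = [8, 6]
r2 m[φ3→sun] = [1, 4]
r2 m[φ4→ice] = [8, 2]
r2 m[φ5→ice] = [1, 4]
r2 m[ice→φ0] = [56, 64]
r2 m[ice→φ1] = [72, 56]
r2 m[ice→φ4] = [63, 224]
r2 m[ice→φ5] = [504, 112]
r2 m[sun→φ2] = [1, 4]
r2 m[sun→φ3] = [8, 7]
r2 m[wet→φ0] = [1, 1]
r2 m[wind→φ0] = [1, 1]
r2 m[slip→φ1] = [8, 7]
r2 m[slip→φ2] = [8, 8]
r2 m[cld→φ2] = [1, 1]
r3 m[φ0→ice] = [9, 7]
r3 m[φ0→wet] = [448, 504]
r3 m[φ0→wind] = [448, 504]
r3 m[φ1→ice] = [56, 64]
r3 m[φ1→slip] = [504, 448]
r3 m[φ2→sun] = [64, 56]
r3 m[φ2→slip] = [24, 28]
r3 m[φ2→cld] = [224, 192]
r3 m[φ3→sun] = [1, 4]
r3 m[φ4→ice] = [8, 2]
r3 m[φ5→ice] = [1, 4]
r3 m[ice→φ0] = [56, 64]
r3 m[ice→φ1] = [72, 56]
r3 m[ice→φ4] = [63, 224]
r3 m[ice→φ5] = [504, 112]
r3 m[sun→φ2] = [1, 4]
r3 m[sun→φ3] = [8, 7]
r3 m[wet→φ0] = [1, 1]
r3 m[wind→φ0] = [1, 1]
r3 m[slip→φ1] = [8, 7]
r3 m[slip→φ2] = [8, 8]
r3 m[cld→φ2] = [1, 1]
r4 m[φ0→ice] = [9, 7]
r4 m[φ0→wet] = [448, 504]
r4 m[φ0→wind] = [448, 504]
r4 m[φ1→ice] = [56, 64]
r4 m[φ1→slip] = [504, 448]
r4 m[φ2→sun] = [64, 56]
r4 m[φ2→slip] = [24, 28]
r4 m[φ2→cld] = [224, 192]
r4 m[φ3→sun] = [1, 4]
r4 m[φ4→ice] = [8, 2]
r4 m[φ5→ice] = [1, 4]
r4 m[ice→φ0] = [448, 512]
r4 m[ice→φ1] = [72, 56]
r4 m[ice→φ4] = [504, 1792]
r4 m[ice→φ5] = [4032, 896]
r4 m[sun→φ2] = [1, 4]
r4 m[sun→φ3] = [64, 56]
r4 m[wet→φ0] = [1, 1]
r4 m[wind→φ0] = [1, 1]
r4 m[slip→φ1] = [24, 28]
r4 m[slip→φ2] = [504, 448]
r4 m[cld→φ2] = [1, 1]
r5 m[φ0→ice] = [9, 7]
r5 m[φ0→wet] = [3584, 4032]
r5 m[φ0→wind] = [3584, 4032]
r5 m[φ1→ice] = [168, 224]
r5 m[φ1→slip] = [504, 448]
r5 m[φ2→sun] = [4032, 3136]
r5 m[φ2→slip] = [24, 28]
r5 m[φ2→cld] = [12544, 12096]
r5 m[φ3→sun] = [1, 4]
r5 m[φ4→ice] = [8, 2]
r5 m[φ5→ice] = [1, 4]
r5 m[ice→φ0] = [448, 512]
r5 m[ice→φ1] = [72, 56]
r5 m[ice→φ4] = [504, 1792]
r5 m[ice→φ5] = [4032, 896]
r5 m[sun→φ2] = [1, 4]
r5 m[sun→φ3] = [64, 56]
r5 m[wet→φ0] = [1, 1]
r5 m[wind→φ0] = [1, 1]
r5 m[slip→φ1] = [24, 28]
r5 m[slip→φ2] = [504, 448]
r5 m[cld→φ2] = [1, 1]
r6 m[φ0→ice] = [9, 7]
r6 m[φ0→wet] = [3584, 4032]
r6 m[φ0→wind] = [3584, 4032]
r6 m[φ1→ice] = [168, 224]
r6 m[φ1→slip] = [504, 448]
r6 m[φ2→sun] = [4032, 3136]
r6 m[φ2→slip] = [24, 28]
r6 m[φ2→cld] = [12544, 12096]
r6 m[φ3→sun] = [1, 4]
r6 m[φ4→ice] = [8, 2]
r6 m[φ5→ice] = [1, 4]
r6 m[ice→φ0] = [1344, 1792]
r6 m[ice→φ1] = [72, 56]
r6 m[ice→φ4] = [1512, 6272]
r6 m[ice→φ5] = [12096, 3136]
r6 m[sun→φ2] = [1, 4]
r6 m[sun→φ3] = [4032, 3136]
r6 m[wet→φ0] = [1, 1]
r6 m[wind→φ0] = [1, 1]
r6 m[slip→φ1] = [24, 28]
r6 m[slip→φ2] = [504, 448]
r6 m[cld→φ2] = [1, 1]
r7 m[φ0→ice] = [9, 7]
r7 m[φ0→wet] = [12544, 12096]
r7 m[φ0→wind] = [12544, 12096]
r7 m[φ1→ice] = [168, 224]
r7 m[φ1→slip] = [504, 448]
r7 m[φ2→sun] = [4032, 3136]
r7 m[φ2→slip] = [24, 28]
r7 m[φ2→cld] = [12544, 12096]
r7 m[φ3→sun] = [1, 4]
r7 m[φ4→ice] = [8, 2]
r7 m[φ5→ice] = [1, 4]
r7 m[ice→φ0] = [1344, 1792]
r7 m[ice→φ1] = [72, 56]
r7 m[ice→φ4] = [1512, 6272]
r7 m[ice→φ5] = [12096, 3136]
r7 m[sun→φ2] = [1, 4]
r7 m[sun→φ3] = [4032, 3136]
r7 m[wet→φ0] = [1, 1]
r7 m[wind→φ0] = [1, 1]
r7 m[slip→φ1] = [24, 28]
r7 m[slip→φ2] = [504, 448]
r7 m[cld→φ2] = [1, 1]
r8 m[φ0→ice] = [9, 7]
r8 m[φ0→wet] = [12544, 12096]
r8 m[φ0→wind] = [12544, 12096]
r8 m[φ1→ice] = [168, 224]
r8 m[φ1→slip] = [504, 448]
r8 m[φ2→sun] = [4032, 3136]
r8 m[φ2→slip] = [24, 28]
r8 m[φ2→cld] = [12544, 12096]
r8 m[φ3→sun] = [1, 4]
r8 m[φ4→ice] = [8, 2]
r8 m[φ5→ice] = [1, 4]
r8 m[ice→φ0] = [1344, 1792]
r8 m[ice→φ1] = [72, 56]
r8 m[ice→φ4] = [1512, 6272]
r8 m[ice→φ5] = [12096, 3136]
r8 m[sun→φ2] = [1, 4]
r8 m[sun→φ3] = [4032, 3136]
r8 m[wet→φ0] = [1, 1]
r8 m[wind→φ0] = [1, 1]
r8 m[slip→φ1] = [24, 28]
r8 m[slip→φ2] = [504, 448]
r8 m[cld→φ2] = [1, 1]
fixed point reached at round 8
traceback from ice: (ice=1, sun=1, wet=0, wind=0, slip=1, cld=0), score=12544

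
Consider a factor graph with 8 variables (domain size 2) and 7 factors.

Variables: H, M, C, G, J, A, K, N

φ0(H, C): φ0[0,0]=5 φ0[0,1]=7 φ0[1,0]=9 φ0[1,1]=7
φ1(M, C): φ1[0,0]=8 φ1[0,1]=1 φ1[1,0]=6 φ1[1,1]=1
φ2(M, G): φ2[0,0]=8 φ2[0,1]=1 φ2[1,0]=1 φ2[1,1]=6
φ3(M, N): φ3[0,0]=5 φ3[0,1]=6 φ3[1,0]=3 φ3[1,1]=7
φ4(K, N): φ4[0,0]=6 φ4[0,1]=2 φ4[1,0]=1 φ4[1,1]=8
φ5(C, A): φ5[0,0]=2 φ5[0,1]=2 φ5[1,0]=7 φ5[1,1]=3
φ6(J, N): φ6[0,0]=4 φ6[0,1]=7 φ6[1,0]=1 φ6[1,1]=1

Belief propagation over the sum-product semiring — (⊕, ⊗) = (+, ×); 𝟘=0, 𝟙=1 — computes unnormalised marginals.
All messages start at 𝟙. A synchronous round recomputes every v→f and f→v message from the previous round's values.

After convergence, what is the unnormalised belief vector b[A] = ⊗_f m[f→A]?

init: all messages = 𝟙 over 2 values
r1 m[φ0→H] = [12, 16]
r1 m[φ0→C] = [14, 14]
r1 m[φ1→M] = [9, 7]
r1 m[φ1→C] = [14, 2]
r1 m[φ2→M] = [9, 7]
r1 m[φ2→G] = [9, 7]
r1 m[φ3→M] = [11, 10]
r1 m[φ3→N] = [8, 13]
r1 m[φ4→K] = [8, 9]
r1 m[φ4→N] = [7, 10]
r1 m[φ5→C] = [4, 10]
r1 m[φ5→A] = [9, 5]
r1 m[φ6→J] = [11, 2]
r1 m[φ6→N] = [5, 8]
r1 m[H→φ0] = [1, 1]
r1 m[M→φ1] = [1, 1]
r1 m[M→φ2] = [1, 1]
r1 m[M→φ3] = [1, 1]
r1 m[C→φ0] = [1, 1]
r1 m[C→φ1] = [1, 1]
r1 m[C→φ5] = [1, 1]
r1 m[G→φ2] = [1, 1]
r1 m[J→φ6] = [1, 1]
r1 m[A→φ5] = [1, 1]
r1 m[K→φ4] = [1, 1]
r1 m[N→φ3] = [1, 1]
r1 m[N→φ4] = [1, 1]
r1 m[N→φ6] = [1, 1]
r2 m[φ0→H] = [12, 16]
r2 m[φ0→C] = [14, 14]
r2 m[φ1→M] = [9, 7]
r2 m[φ1→C] = [14, 2]
r2 m[φ2→M] = [9, 7]
r2 m[φ2→G] = [9, 7]
r2 m[φ3→M] = [11, 10]
r2 m[φ3→N] = [8, 13]
r2 m[φ4→K] = [8, 9]
r2 m[φ4→N] = [7, 10]
r2 m[φ5→C] = [4, 10]
r2 m[φ5→A] = [9, 5]
r2 m[φ6→J] = [11, 2]
r2 m[φ6→N] = [5, 8]
r2 m[H→φ0] = [1, 1]
r2 m[M→φ1] = [99, 70]
r2 m[M→φ2] = [99, 70]
r2 m[M→φ3] = [81, 49]
r2 m[C→φ0] = [56, 20]
r2 m[C→φ1] = [56, 140]
r2 m[C→φ5] = [196, 28]
r2 m[G→φ2] = [1, 1]
r2 m[J→φ6] = [1, 1]
r2 m[A→φ5] = [1, 1]
r2 m[K→φ4] = [1, 1]
r2 m[N→φ3] = [35, 80]
r2 m[N→φ4] = [40, 104]
r2 m[N→φ6] = [56, 130]
r3 m[φ0→H] = [420, 644]
r3 m[φ0→C] = [14, 14]
r3 m[φ1→M] = [588, 476]
r3 m[φ1→C] = [1212, 169]
r3 m[φ2→M] = [9, 7]
r3 m[φ2→G] = [862, 519]
r3 m[φ3→M] = [655, 665]
r3 m[φ3→N] = [552, 829]
r3 m[φ4→K] = [448, 872]
r3 m[φ4→N] = [7, 10]
r3 m[φ5→C] = [4, 10]
r3 m[φ5→A] = [588, 476]
r3 m[φ6→J] = [1134, 186]
r3 m[φ6→N] = [5, 8]
r3 m[H→φ0] = [1, 1]
r3 m[M→φ1] = [99, 70]
r3 m[M→φ2] = [99, 70]
r3 m[M→φ3] = [81, 49]
r3 m[C→φ0] = [56, 20]
r3 m[C→φ1] = [56, 140]
r3 m[C→φ5] = [196, 28]
r3 m[G→φ2] = [1, 1]
r3 m[J→φ6] = [1, 1]
r3 m[A→φ5] = [1, 1]
r3 m[K→φ4] = [1, 1]
r3 m[N→φ3] = [35, 80]
r3 m[N→φ4] = [40, 104]
r3 m[N→φ6] = [56, 130]
r4 m[φ0→H] = [420, 644]
r4 m[φ0→C] = [14, 14]
r4 m[φ1→M] = [588, 476]
r4 m[φ1→C] = [1212, 169]
r4 m[φ2→M] = [9, 7]
r4 m[φ2→G] = [862, 519]
r4 m[φ3→M] = [655, 665]
r4 m[φ3→N] = [552, 829]
r4 m[φ4→K] = [448, 872]
r4 m[φ4→N] = [7, 10]
r4 m[φ5→C] = [4, 10]
r4 m[φ5→A] = [588, 476]
r4 m[φ6→J] = [1134, 186]
r4 m[φ6→N] = [5, 8]
r4 m[H→φ0] = [1, 1]
r4 m[M→φ1] = [5895, 4655]
r4 m[M→φ2] = [385140, 316540]
r4 m[M→φ3] = [5292, 3332]
r4 m[C→φ0] = [4848, 1690]
r4 m[C→φ1] = [56, 140]
r4 m[C→φ5] = [16968, 2366]
r4 m[G→φ2] = [1, 1]
r4 m[J→φ6] = [1, 1]
r4 m[A→φ5] = [1, 1]
r4 m[K→φ4] = [1, 1]
r4 m[N→φ3] = [35, 80]
r4 m[N→φ4] = [2760, 6632]
r4 m[N→φ6] = [3864, 8290]
r5 m[φ0→H] = [36070, 55462]
r5 m[φ0→C] = [14, 14]
r5 m[φ1→M] = [588, 476]
r5 m[φ1→C] = [75090, 10550]
r5 m[φ2→M] = [9, 7]
r5 m[φ2→G] = [3397660, 2284380]
r5 m[φ3→M] = [655, 665]
r5 m[φ3→N] = [36456, 55076]
r5 m[φ4→K] = [29824, 55816]
r5 m[φ4→N] = [7, 10]
r5 m[φ5→C] = [4, 10]
r5 m[φ5→A] = [50498, 41034]
r5 m[φ6→J] = [73486, 12154]
r5 m[φ6→N] = [5, 8]
r5 m[H→φ0] = [1, 1]
r5 m[M→φ1] = [5895, 4655]
r5 m[M→φ2] = [385140, 316540]
r5 m[M→φ3] = [5292, 3332]
r5 m[C→φ0] = [4848, 1690]
r5 m[C→φ1] = [56, 140]
r5 m[C→φ5] = [16968, 2366]
r5 m[G→φ2] = [1, 1]
r5 m[J→φ6] = [1, 1]
r5 m[A→φ5] = [1, 1]
r5 m[K→φ4] = [1, 1]
r5 m[N→φ3] = [35, 80]
r5 m[N→φ4] = [2760, 6632]
r5 m[N→φ6] = [3864, 8290]
r6 m[φ0→H] = [36070, 55462]
r6 m[φ0→C] = [14, 14]
r6 m[φ1→M] = [588, 476]
r6 m[φ1→C] = [75090, 10550]
r6 m[φ2→M] = [9, 7]
r6 m[φ2→G] = [3397660, 2284380]
r6 m[φ3→M] = [655, 665]
r6 m[φ3→N] = [36456, 55076]
r6 m[φ4→K] = [29824, 55816]
r6 m[φ4→N] = [7, 10]
r6 m[φ5→C] = [4, 10]
r6 m[φ5→A] = [50498, 41034]
r6 m[φ6→J] = [73486, 12154]
r6 m[φ6→N] = [5, 8]
r6 m[H→φ0] = [1, 1]
r6 m[M→φ1] = [5895, 4655]
r6 m[M→φ2] = [385140, 316540]
r6 m[M→φ3] = [5292, 3332]
r6 m[C→φ0] = [300360, 105500]
r6 m[C→φ1] = [56, 140]
r6 m[C→φ5] = [1051260, 147700]
r6 m[G→φ2] = [1, 1]
r6 m[J→φ6] = [1, 1]
r6 m[A→φ5] = [1, 1]
r6 m[K→φ4] = [1, 1]
r6 m[N→φ3] = [35, 80]
r6 m[N→φ4] = [182280, 440608]
r6 m[N→φ6] = [255192, 550760]
r7 m[φ0→H] = [2240300, 3441740]
r7 m[φ0→C] = [14, 14]
r7 m[φ1→M] = [588, 476]
r7 m[φ1→C] = [75090, 10550]
r7 m[φ2→M] = [9, 7]
r7 m[φ2→G] = [3397660, 2284380]
r7 m[φ3→M] = [655, 665]
r7 m[φ3→N] = [36456, 55076]
r7 m[φ4→K] = [1974896, 3707144]
r7 m[φ4→N] = [7, 10]
r7 m[φ5→C] = [4, 10]
r7 m[φ5→A] = [3136420, 2545620]
r7 m[φ6→J] = [4876088, 805952]
r7 m[φ6→N] = [5, 8]
r7 m[H→φ0] = [1, 1]
r7 m[M→φ1] = [5895, 4655]
r7 m[M→φ2] = [385140, 316540]
r7 m[M→φ3] = [5292, 3332]
r7 m[C→φ0] = [300360, 105500]
r7 m[C→φ1] = [56, 140]
r7 m[C→φ5] = [1051260, 147700]
r7 m[G→φ2] = [1, 1]
r7 m[J→φ6] = [1, 1]
r7 m[A→φ5] = [1, 1]
r7 m[K→φ4] = [1, 1]
r7 m[N→φ3] = [35, 80]
r7 m[N→φ4] = [182280, 440608]
r7 m[N→φ6] = [255192, 550760]
r8 m[φ0→H] = [2240300, 3441740]
r8 m[φ0→C] = [14, 14]
r8 m[φ1→M] = [588, 476]
r8 m[φ1→C] = [75090, 10550]
r8 m[φ2→M] = [9, 7]
r8 m[φ2→G] = [3397660, 2284380]
r8 m[φ3→M] = [655, 665]
r8 m[φ3→N] = [36456, 55076]
r8 m[φ4→K] = [1974896, 3707144]
r8 m[φ4→N] = [7, 10]
r8 m[φ5→C] = [4, 10]
r8 m[φ5→A] = [3136420, 2545620]
r8 m[φ6→J] = [4876088, 805952]
r8 m[φ6→N] = [5, 8]
r8 m[H→φ0] = [1, 1]
r8 m[M→φ1] = [5895, 4655]
r8 m[M→φ2] = [385140, 316540]
r8 m[M→φ3] = [5292, 3332]
r8 m[C→φ0] = [300360, 105500]
r8 m[C→φ1] = [56, 140]
r8 m[C→φ5] = [1051260, 147700]
r8 m[G→φ2] = [1, 1]
r8 m[J→φ6] = [1, 1]
r8 m[A→φ5] = [1, 1]
r8 m[K→φ4] = [1, 1]
r8 m[N→φ3] = [35, 80]
r8 m[N→φ4] = [182280, 440608]
r8 m[N→φ6] = [255192, 550760]
fixed point reached at round 8
b[A] = ⊗ incoming = [3136420, 2545620]

b[A] = [3136420, 2545620]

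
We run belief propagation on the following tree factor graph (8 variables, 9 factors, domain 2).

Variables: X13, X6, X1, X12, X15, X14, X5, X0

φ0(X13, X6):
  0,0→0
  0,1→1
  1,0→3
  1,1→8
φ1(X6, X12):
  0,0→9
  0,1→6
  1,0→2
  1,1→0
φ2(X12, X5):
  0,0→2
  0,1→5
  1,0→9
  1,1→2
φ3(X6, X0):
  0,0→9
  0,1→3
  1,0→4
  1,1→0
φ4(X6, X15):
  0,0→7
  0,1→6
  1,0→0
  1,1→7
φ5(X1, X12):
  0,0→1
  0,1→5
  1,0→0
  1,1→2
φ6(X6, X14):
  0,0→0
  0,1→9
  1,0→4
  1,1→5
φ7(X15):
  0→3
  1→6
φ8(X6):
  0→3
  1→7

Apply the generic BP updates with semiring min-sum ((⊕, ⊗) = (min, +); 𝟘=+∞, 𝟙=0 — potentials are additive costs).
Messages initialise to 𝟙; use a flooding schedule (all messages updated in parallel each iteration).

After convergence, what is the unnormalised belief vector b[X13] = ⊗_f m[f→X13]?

init: all messages = 𝟙 over 2 values
r1 m[φ0→X13] = [0, 3]
r1 m[φ0→X6] = [0, 1]
r1 m[φ1→X6] = [6, 0]
r1 m[φ1→X12] = [2, 0]
r1 m[φ2→X12] = [2, 2]
r1 m[φ2→X5] = [2, 2]
r1 m[φ3→X6] = [3, 0]
r1 m[φ3→X0] = [4, 0]
r1 m[φ4→X6] = [6, 0]
r1 m[φ4→X15] = [0, 6]
r1 m[φ5→X1] = [1, 0]
r1 m[φ5→X12] = [0, 2]
r1 m[φ6→X6] = [0, 4]
r1 m[φ6→X14] = [0, 5]
r1 m[φ7→X15] = [3, 6]
r1 m[φ8→X6] = [3, 7]
r1 m[X13→φ0] = [0, 0]
r1 m[X6→φ0] = [0, 0]
r1 m[X6→φ1] = [0, 0]
r1 m[X6→φ3] = [0, 0]
r1 m[X6→φ4] = [0, 0]
r1 m[X6→φ6] = [0, 0]
r1 m[X6→φ8] = [0, 0]
r1 m[X1→φ5] = [0, 0]
r1 m[X12→φ1] = [0, 0]
r1 m[X12→φ2] = [0, 0]
r1 m[X12→φ5] = [0, 0]
r1 m[X15→φ4] = [0, 0]
r1 m[X15→φ7] = [0, 0]
r1 m[X14→φ6] = [0, 0]
r1 m[X5→φ2] = [0, 0]
r1 m[X0→φ3] = [0, 0]
r2 m[φ0→X13] = [0, 3]
r2 m[φ0→X6] = [0, 1]
r2 m[φ1→X6] = [6, 0]
r2 m[φ1→X12] = [2, 0]
r2 m[φ2→X12] = [2, 2]
r2 m[φ2→X5] = [2, 2]
r2 m[φ3→X6] = [3, 0]
r2 m[φ3→X0] = [4, 0]
r2 m[φ4→X6] = [6, 0]
r2 m[φ4→X15] = [0, 6]
r2 m[φ5→X1] = [1, 0]
r2 m[φ5→X12] = [0, 2]
r2 m[φ6→X6] = [0, 4]
r2 m[φ6→X14] = [0, 5]
r2 m[φ7→X15] = [3, 6]
r2 m[φ8→X6] = [3, 7]
r2 m[X13→φ0] = [0, 0]
r2 m[X6→φ0] = [18, 11]
r2 m[X6→φ1] = [12, 12]
r2 m[X6→φ3] = [15, 12]
r2 m[X6→φ4] = [12, 12]
r2 m[X6→φ6] = [18, 8]
r2 m[X6→φ8] = [15, 5]
r2 m[X1→φ5] = [0, 0]
r2 m[X12→φ1] = [2, 4]
r2 m[X12→φ2] = [2, 2]
r2 m[X12→φ5] = [4, 2]
r2 m[X15→φ4] = [3, 6]
r2 m[X15→φ7] = [0, 6]
r2 m[X14→φ6] = [0, 0]
r2 m[X5→φ2] = [0, 0]
r2 m[X0→φ3] = [0, 0]
r3 m[φ0→X13] = [12, 19]
r3 m[φ0→X6] = [0, 1]
r3 m[φ1→X6] = [10, 4]
r3 m[φ1→X12] = [14, 12]
r3 m[φ2→X12] = [2, 2]
r3 m[φ2→X5] = [4, 4]
r3 m[φ3→X6] = [3, 0]
r3 m[φ3→X0] = [16, 12]
r3 m[φ4→X6] = [10, 3]
r3 m[φ4→X15] = [12, 18]
r3 m[φ5→X1] = [5, 4]
r3 m[φ5→X12] = [0, 2]
r3 m[φ6→X6] = [0, 4]
r3 m[φ6→X14] = [12, 13]
r3 m[φ7→X15] = [3, 6]
r3 m[φ8→X6] = [3, 7]
r3 m[X13→φ0] = [0, 0]
r3 m[X6→φ0] = [18, 11]
r3 m[X6→φ1] = [12, 12]
r3 m[X6→φ3] = [15, 12]
r3 m[X6→φ4] = [12, 12]
r3 m[X6→φ6] = [18, 8]
r3 m[X6→φ8] = [15, 5]
r3 m[X1→φ5] = [0, 0]
r3 m[X12→φ1] = [2, 4]
r3 m[X12→φ2] = [2, 2]
r3 m[X12→φ5] = [4, 2]
r3 m[X15→φ4] = [3, 6]
r3 m[X15→φ7] = [0, 6]
r3 m[X14→φ6] = [0, 0]
r3 m[X5→φ2] = [0, 0]
r3 m[X0→φ3] = [0, 0]
r4 m[φ0→X13] = [12, 19]
r4 m[φ0→X6] = [0, 1]
r4 m[φ1→X6] = [10, 4]
r4 m[φ1→X12] = [14, 12]
r4 m[φ2→X12] = [2, 2]
r4 m[φ2→X5] = [4, 4]
r4 m[φ3→X6] = [3, 0]
r4 m[φ3→X0] = [16, 12]
r4 m[φ4→X6] = [10, 3]
r4 m[φ4→X15] = [12, 18]
r4 m[φ5→X1] = [5, 4]
r4 m[φ5→X12] = [0, 2]
r4 m[φ6→X6] = [0, 4]
r4 m[φ6→X14] = [12, 13]
r4 m[φ7→X15] = [3, 6]
r4 m[φ8→X6] = [3, 7]
r4 m[X13→φ0] = [0, 0]
r4 m[X6→φ0] = [26, 18]
r4 m[X6→φ1] = [16, 15]
r4 m[X6→φ3] = [23, 19]
r4 m[X6→φ4] = [16, 16]
r4 m[X6→φ6] = [26, 15]
r4 m[X6→φ8] = [23, 12]
r4 m[X1→φ5] = [0, 0]
r4 m[X12→φ1] = [2, 4]
r4 m[X12→φ2] = [14, 14]
r4 m[X12→φ5] = [16, 14]
r4 m[X15→φ4] = [3, 6]
r4 m[X15→φ7] = [12, 18]
r4 m[X14→φ6] = [0, 0]
r4 m[X5→φ2] = [0, 0]
r4 m[X0→φ3] = [0, 0]
r5 m[φ0→X13] = [19, 26]
r5 m[φ0→X6] = [0, 1]
r5 m[φ1→X6] = [10, 4]
r5 m[φ1→X12] = [17, 15]
r5 m[φ2→X12] = [2, 2]
r5 m[φ2→X5] = [16, 16]
r5 m[φ3→X6] = [3, 0]
r5 m[φ3→X0] = [23, 19]
r5 m[φ4→X6] = [10, 3]
r5 m[φ4→X15] = [16, 22]
r5 m[φ5→X1] = [17, 16]
r5 m[φ5→X12] = [0, 2]
r5 m[φ6→X6] = [0, 4]
r5 m[φ6→X14] = [19, 20]
r5 m[φ7→X15] = [3, 6]
r5 m[φ8→X6] = [3, 7]
r5 m[X13→φ0] = [0, 0]
r5 m[X6→φ0] = [26, 18]
r5 m[X6→φ1] = [16, 15]
r5 m[X6→φ3] = [23, 19]
r5 m[X6→φ4] = [16, 16]
r5 m[X6→φ6] = [26, 15]
r5 m[X6→φ8] = [23, 12]
r5 m[X1→φ5] = [0, 0]
r5 m[X12→φ1] = [2, 4]
r5 m[X12→φ2] = [14, 14]
r5 m[X12→φ5] = [16, 14]
r5 m[X15→φ4] = [3, 6]
r5 m[X15→φ7] = [12, 18]
r5 m[X14→φ6] = [0, 0]
r5 m[X5→φ2] = [0, 0]
r5 m[X0→φ3] = [0, 0]
r6 m[φ0→X13] = [19, 26]
r6 m[φ0→X6] = [0, 1]
r6 m[φ1→X6] = [10, 4]
r6 m[φ1→X12] = [17, 15]
r6 m[φ2→X12] = [2, 2]
r6 m[φ2→X5] = [16, 16]
r6 m[φ3→X6] = [3, 0]
r6 m[φ3→X0] = [23, 19]
r6 m[φ4→X6] = [10, 3]
r6 m[φ4→X15] = [16, 22]
r6 m[φ5→X1] = [17, 16]
r6 m[φ5→X12] = [0, 2]
r6 m[φ6→X6] = [0, 4]
r6 m[φ6→X14] = [19, 20]
r6 m[φ7→X15] = [3, 6]
r6 m[φ8→X6] = [3, 7]
r6 m[X13→φ0] = [0, 0]
r6 m[X6→φ0] = [26, 18]
r6 m[X6→φ1] = [16, 15]
r6 m[X6→φ3] = [23, 19]
r6 m[X6→φ4] = [16, 16]
r6 m[X6→φ6] = [26, 15]
r6 m[X6→φ8] = [23, 12]
r6 m[X1→φ5] = [0, 0]
r6 m[X12→φ1] = [2, 4]
r6 m[X12→φ2] = [17, 17]
r6 m[X12→φ5] = [19, 17]
r6 m[X15→φ4] = [3, 6]
r6 m[X15→φ7] = [16, 22]
r6 m[X14→φ6] = [0, 0]
r6 m[X5→φ2] = [0, 0]
r6 m[X0→φ3] = [0, 0]
r7 m[φ0→X13] = [19, 26]
r7 m[φ0→X6] = [0, 1]
r7 m[φ1→X6] = [10, 4]
r7 m[φ1→X12] = [17, 15]
r7 m[φ2→X12] = [2, 2]
r7 m[φ2→X5] = [19, 19]
r7 m[φ3→X6] = [3, 0]
r7 m[φ3→X0] = [23, 19]
r7 m[φ4→X6] = [10, 3]
r7 m[φ4→X15] = [16, 22]
r7 m[φ5→X1] = [20, 19]
r7 m[φ5→X12] = [0, 2]
r7 m[φ6→X6] = [0, 4]
r7 m[φ6→X14] = [19, 20]
r7 m[φ7→X15] = [3, 6]
r7 m[φ8→X6] = [3, 7]
r7 m[X13→φ0] = [0, 0]
r7 m[X6→φ0] = [26, 18]
r7 m[X6→φ1] = [16, 15]
r7 m[X6→φ3] = [23, 19]
r7 m[X6→φ4] = [16, 16]
r7 m[X6→φ6] = [26, 15]
r7 m[X6→φ8] = [23, 12]
r7 m[X1→φ5] = [0, 0]
r7 m[X12→φ1] = [2, 4]
r7 m[X12→φ2] = [17, 17]
r7 m[X12→φ5] = [19, 17]
r7 m[X15→φ4] = [3, 6]
r7 m[X15→φ7] = [16, 22]
r7 m[X14→φ6] = [0, 0]
r7 m[X5→φ2] = [0, 0]
r7 m[X0→φ3] = [0, 0]
r8 m[φ0→X13] = [19, 26]
r8 m[φ0→X6] = [0, 1]
r8 m[φ1→X6] = [10, 4]
r8 m[φ1→X12] = [17, 15]
r8 m[φ2→X12] = [2, 2]
r8 m[φ2→X5] = [19, 19]
r8 m[φ3→X6] = [3, 0]
r8 m[φ3→X0] = [23, 19]
r8 m[φ4→X6] = [10, 3]
r8 m[φ4→X15] = [16, 22]
r8 m[φ5→X1] = [20, 19]
r8 m[φ5→X12] = [0, 2]
r8 m[φ6→X6] = [0, 4]
r8 m[φ6→X14] = [19, 20]
r8 m[φ7→X15] = [3, 6]
r8 m[φ8→X6] = [3, 7]
r8 m[X13→φ0] = [0, 0]
r8 m[X6→φ0] = [26, 18]
r8 m[X6→φ1] = [16, 15]
r8 m[X6→φ3] = [23, 19]
r8 m[X6→φ4] = [16, 16]
r8 m[X6→φ6] = [26, 15]
r8 m[X6→φ8] = [23, 12]
r8 m[X1→φ5] = [0, 0]
r8 m[X12→φ1] = [2, 4]
r8 m[X12→φ2] = [17, 17]
r8 m[X12→φ5] = [19, 17]
r8 m[X15→φ4] = [3, 6]
r8 m[X15→φ7] = [16, 22]
r8 m[X14→φ6] = [0, 0]
r8 m[X5→φ2] = [0, 0]
r8 m[X0→φ3] = [0, 0]
fixed point reached at round 8
b[X13] = ⊗ incoming = [19, 26]

b[X13] = [19, 26]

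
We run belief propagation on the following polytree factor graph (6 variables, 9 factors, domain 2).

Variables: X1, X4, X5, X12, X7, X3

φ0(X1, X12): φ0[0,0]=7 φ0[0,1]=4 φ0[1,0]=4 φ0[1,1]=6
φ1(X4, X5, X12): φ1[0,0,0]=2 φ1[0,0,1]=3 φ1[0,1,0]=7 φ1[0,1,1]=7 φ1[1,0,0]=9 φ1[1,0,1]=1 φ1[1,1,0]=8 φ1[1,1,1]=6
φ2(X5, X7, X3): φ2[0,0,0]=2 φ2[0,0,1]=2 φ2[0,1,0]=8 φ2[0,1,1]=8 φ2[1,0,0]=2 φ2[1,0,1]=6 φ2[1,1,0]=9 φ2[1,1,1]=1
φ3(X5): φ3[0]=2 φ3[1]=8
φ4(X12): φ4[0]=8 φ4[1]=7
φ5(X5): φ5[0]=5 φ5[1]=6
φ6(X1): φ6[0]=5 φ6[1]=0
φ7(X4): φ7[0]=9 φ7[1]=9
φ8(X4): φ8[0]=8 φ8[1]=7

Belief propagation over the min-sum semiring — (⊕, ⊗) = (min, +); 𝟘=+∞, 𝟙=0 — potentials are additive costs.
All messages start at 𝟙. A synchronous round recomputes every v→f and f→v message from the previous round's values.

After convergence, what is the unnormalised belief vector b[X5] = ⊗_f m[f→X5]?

b[X5] = [39, 50]

init: all messages = 𝟙 over 2 values
r1 m[φ0→X1] = [4, 4]
r1 m[φ0→X12] = [4, 4]
r1 m[φ1→X4] = [2, 1]
r1 m[φ1→X5] = [1, 6]
r1 m[φ1→X12] = [2, 1]
r1 m[φ2→X5] = [2, 1]
r1 m[φ2→X7] = [2, 1]
r1 m[φ2→X3] = [2, 1]
r1 m[φ3→X5] = [2, 8]
r1 m[φ4→X12] = [8, 7]
r1 m[φ5→X5] = [5, 6]
r1 m[φ6→X1] = [5, 0]
r1 m[φ7→X4] = [9, 9]
r1 m[φ8→X4] = [8, 7]
r1 m[X1→φ0] = [0, 0]
r1 m[X1→φ6] = [0, 0]
r1 m[X4→φ1] = [0, 0]
r1 m[X4→φ7] = [0, 0]
r1 m[X4→φ8] = [0, 0]
r1 m[X5→φ1] = [0, 0]
r1 m[X5→φ2] = [0, 0]
r1 m[X5→φ3] = [0, 0]
r1 m[X5→φ5] = [0, 0]
r1 m[X12→φ0] = [0, 0]
r1 m[X12→φ1] = [0, 0]
r1 m[X12→φ4] = [0, 0]
r1 m[X7→φ2] = [0, 0]
r1 m[X3→φ2] = [0, 0]
r2 m[φ0→X1] = [4, 4]
r2 m[φ0→X12] = [4, 4]
r2 m[φ1→X4] = [2, 1]
r2 m[φ1→X5] = [1, 6]
r2 m[φ1→X12] = [2, 1]
r2 m[φ2→X5] = [2, 1]
r2 m[φ2→X7] = [2, 1]
r2 m[φ2→X3] = [2, 1]
r2 m[φ3→X5] = [2, 8]
r2 m[φ4→X12] = [8, 7]
r2 m[φ5→X5] = [5, 6]
r2 m[φ6→X1] = [5, 0]
r2 m[φ7→X4] = [9, 9]
r2 m[φ8→X4] = [8, 7]
r2 m[X1→φ0] = [5, 0]
r2 m[X1→φ6] = [4, 4]
r2 m[X4→φ1] = [17, 16]
r2 m[X4→φ7] = [10, 8]
r2 m[X4→φ8] = [11, 10]
r2 m[X5→φ1] = [9, 15]
r2 m[X5→φ2] = [8, 20]
r2 m[X5→φ3] = [8, 13]
r2 m[X5→φ5] = [5, 15]
r2 m[X12→φ0] = [10, 8]
r2 m[X12→φ1] = [12, 11]
r2 m[X12→φ4] = [6, 5]
r2 m[X7→φ2] = [0, 0]
r2 m[X3→φ2] = [0, 0]
r3 m[φ0→X1] = [12, 14]
r3 m[φ0→X12] = [4, 6]
r3 m[φ1→X4] = [23, 21]
r3 m[φ1→X5] = [28, 33]
r3 m[φ1→X12] = [28, 26]
r3 m[φ2→X5] = [2, 1]
r3 m[φ2→X7] = [10, 16]
r3 m[φ2→X3] = [10, 10]
r3 m[φ3→X5] = [2, 8]
r3 m[φ4→X12] = [8, 7]
r3 m[φ5→X5] = [5, 6]
r3 m[φ6→X1] = [5, 0]
r3 m[φ7→X4] = [9, 9]
r3 m[φ8→X4] = [8, 7]
r3 m[X1→φ0] = [5, 0]
r3 m[X1→φ6] = [4, 4]
r3 m[X4→φ1] = [17, 16]
r3 m[X4→φ7] = [10, 8]
r3 m[X4→φ8] = [11, 10]
r3 m[X5→φ1] = [9, 15]
r3 m[X5→φ2] = [8, 20]
r3 m[X5→φ3] = [8, 13]
r3 m[X5→φ5] = [5, 15]
r3 m[X12→φ0] = [10, 8]
r3 m[X12→φ1] = [12, 11]
r3 m[X12→φ4] = [6, 5]
r3 m[X7→φ2] = [0, 0]
r3 m[X3→φ2] = [0, 0]
r4 m[φ0→X1] = [12, 14]
r4 m[φ0→X12] = [4, 6]
r4 m[φ1→X4] = [23, 21]
r4 m[φ1→X5] = [28, 33]
r4 m[φ1→X12] = [28, 26]
r4 m[φ2→X5] = [2, 1]
r4 m[φ2→X7] = [10, 16]
r4 m[φ2→X3] = [10, 10]
r4 m[φ3→X5] = [2, 8]
r4 m[φ4→X12] = [8, 7]
r4 m[φ5→X5] = [5, 6]
r4 m[φ6→X1] = [5, 0]
r4 m[φ7→X4] = [9, 9]
r4 m[φ8→X4] = [8, 7]
r4 m[X1→φ0] = [5, 0]
r4 m[X1→φ6] = [12, 14]
r4 m[X4→φ1] = [17, 16]
r4 m[X4→φ7] = [31, 28]
r4 m[X4→φ8] = [32, 30]
r4 m[X5→φ1] = [9, 15]
r4 m[X5→φ2] = [35, 47]
r4 m[X5→φ3] = [35, 40]
r4 m[X5→φ5] = [32, 42]
r4 m[X12→φ0] = [36, 33]
r4 m[X12→φ1] = [12, 13]
r4 m[X12→φ4] = [32, 32]
r4 m[X7→φ2] = [0, 0]
r4 m[X3→φ2] = [0, 0]
r5 m[φ0→X1] = [37, 39]
r5 m[φ0→X12] = [4, 6]
r5 m[φ1→X4] = [23, 23]
r5 m[φ1→X5] = [30, 35]
r5 m[φ1→X12] = [28, 26]
r5 m[φ2→X5] = [2, 1]
r5 m[φ2→X7] = [37, 43]
r5 m[φ2→X3] = [37, 37]
r5 m[φ3→X5] = [2, 8]
r5 m[φ4→X12] = [8, 7]
r5 m[φ5→X5] = [5, 6]
r5 m[φ6→X1] = [5, 0]
r5 m[φ7→X4] = [9, 9]
r5 m[φ8→X4] = [8, 7]
r5 m[X1→φ0] = [5, 0]
r5 m[X1→φ6] = [12, 14]
r5 m[X4→φ1] = [17, 16]
r5 m[X4→φ7] = [31, 28]
r5 m[X4→φ8] = [32, 30]
r5 m[X5→φ1] = [9, 15]
r5 m[X5→φ2] = [35, 47]
r5 m[X5→φ3] = [35, 40]
r5 m[X5→φ5] = [32, 42]
r5 m[X12→φ0] = [36, 33]
r5 m[X12→φ1] = [12, 13]
r5 m[X12→φ4] = [32, 32]
r5 m[X7→φ2] = [0, 0]
r5 m[X3→φ2] = [0, 0]
r6 m[φ0→X1] = [37, 39]
r6 m[φ0→X12] = [4, 6]
r6 m[φ1→X4] = [23, 23]
r6 m[φ1→X5] = [30, 35]
r6 m[φ1→X12] = [28, 26]
r6 m[φ2→X5] = [2, 1]
r6 m[φ2→X7] = [37, 43]
r6 m[φ2→X3] = [37, 37]
r6 m[φ3→X5] = [2, 8]
r6 m[φ4→X12] = [8, 7]
r6 m[φ5→X5] = [5, 6]
r6 m[φ6→X1] = [5, 0]
r6 m[φ7→X4] = [9, 9]
r6 m[φ8→X4] = [8, 7]
r6 m[X1→φ0] = [5, 0]
r6 m[X1→φ6] = [37, 39]
r6 m[X4→φ1] = [17, 16]
r6 m[X4→φ7] = [31, 30]
r6 m[X4→φ8] = [32, 32]
r6 m[X5→φ1] = [9, 15]
r6 m[X5→φ2] = [37, 49]
r6 m[X5→φ3] = [37, 42]
r6 m[X5→φ5] = [34, 44]
r6 m[X12→φ0] = [36, 33]
r6 m[X12→φ1] = [12, 13]
r6 m[X12→φ4] = [32, 32]
r6 m[X7→φ2] = [0, 0]
r6 m[X3→φ2] = [0, 0]
r7 m[φ0→X1] = [37, 39]
r7 m[φ0→X12] = [4, 6]
r7 m[φ1→X4] = [23, 23]
r7 m[φ1→X5] = [30, 35]
r7 m[φ1→X12] = [28, 26]
r7 m[φ2→X5] = [2, 1]
r7 m[φ2→X7] = [39, 45]
r7 m[φ2→X3] = [39, 39]
r7 m[φ3→X5] = [2, 8]
r7 m[φ4→X12] = [8, 7]
r7 m[φ5→X5] = [5, 6]
r7 m[φ6→X1] = [5, 0]
r7 m[φ7→X4] = [9, 9]
r7 m[φ8→X4] = [8, 7]
r7 m[X1→φ0] = [5, 0]
r7 m[X1→φ6] = [37, 39]
r7 m[X4→φ1] = [17, 16]
r7 m[X4→φ7] = [31, 30]
r7 m[X4→φ8] = [32, 32]
r7 m[X5→φ1] = [9, 15]
r7 m[X5→φ2] = [37, 49]
r7 m[X5→φ3] = [37, 42]
r7 m[X5→φ5] = [34, 44]
r7 m[X12→φ0] = [36, 33]
r7 m[X12→φ1] = [12, 13]
r7 m[X12→φ4] = [32, 32]
r7 m[X7→φ2] = [0, 0]
r7 m[X3→φ2] = [0, 0]
r8 m[φ0→X1] = [37, 39]
r8 m[φ0→X12] = [4, 6]
r8 m[φ1→X4] = [23, 23]
r8 m[φ1→X5] = [30, 35]
r8 m[φ1→X12] = [28, 26]
r8 m[φ2→X5] = [2, 1]
r8 m[φ2→X7] = [39, 45]
r8 m[φ2→X3] = [39, 39]
r8 m[φ3→X5] = [2, 8]
r8 m[φ4→X12] = [8, 7]
r8 m[φ5→X5] = [5, 6]
r8 m[φ6→X1] = [5, 0]
r8 m[φ7→X4] = [9, 9]
r8 m[φ8→X4] = [8, 7]
r8 m[X1→φ0] = [5, 0]
r8 m[X1→φ6] = [37, 39]
r8 m[X4→φ1] = [17, 16]
r8 m[X4→φ7] = [31, 30]
r8 m[X4→φ8] = [32, 32]
r8 m[X5→φ1] = [9, 15]
r8 m[X5→φ2] = [37, 49]
r8 m[X5→φ3] = [37, 42]
r8 m[X5→φ5] = [34, 44]
r8 m[X12→φ0] = [36, 33]
r8 m[X12→φ1] = [12, 13]
r8 m[X12→φ4] = [32, 32]
r8 m[X7→φ2] = [0, 0]
r8 m[X3→φ2] = [0, 0]
fixed point reached at round 8
b[X5] = ⊗ incoming = [39, 50]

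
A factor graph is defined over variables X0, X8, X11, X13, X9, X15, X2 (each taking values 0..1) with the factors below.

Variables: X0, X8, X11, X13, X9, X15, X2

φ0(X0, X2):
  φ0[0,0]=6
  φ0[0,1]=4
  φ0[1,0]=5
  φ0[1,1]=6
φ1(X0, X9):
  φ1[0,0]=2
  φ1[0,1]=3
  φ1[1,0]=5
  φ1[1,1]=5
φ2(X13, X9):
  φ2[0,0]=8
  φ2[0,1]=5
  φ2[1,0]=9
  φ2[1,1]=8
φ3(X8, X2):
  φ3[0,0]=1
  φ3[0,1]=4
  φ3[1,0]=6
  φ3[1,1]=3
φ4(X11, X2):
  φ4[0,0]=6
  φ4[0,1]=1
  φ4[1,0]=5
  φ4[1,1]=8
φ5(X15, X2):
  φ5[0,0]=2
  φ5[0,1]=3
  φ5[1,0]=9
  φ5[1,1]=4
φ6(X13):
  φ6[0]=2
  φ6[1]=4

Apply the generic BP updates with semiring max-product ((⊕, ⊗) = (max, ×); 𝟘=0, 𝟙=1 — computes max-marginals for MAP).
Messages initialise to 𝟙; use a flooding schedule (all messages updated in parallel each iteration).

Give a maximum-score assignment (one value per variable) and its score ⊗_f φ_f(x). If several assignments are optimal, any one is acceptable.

init: all messages = 𝟙 over 2 values
r1 m[φ0→X0] = [6, 6]
r1 m[φ0→X2] = [6, 6]
r1 m[φ1→X0] = [3, 5]
r1 m[φ1→X9] = [5, 5]
r1 m[φ2→X13] = [8, 9]
r1 m[φ2→X9] = [9, 8]
r1 m[φ3→X8] = [4, 6]
r1 m[φ3→X2] = [6, 4]
r1 m[φ4→X11] = [6, 8]
r1 m[φ4→X2] = [6, 8]
r1 m[φ5→X15] = [3, 9]
r1 m[φ5→X2] = [9, 4]
r1 m[φ6→X13] = [2, 4]
r1 m[X0→φ0] = [1, 1]
r1 m[X0→φ1] = [1, 1]
r1 m[X8→φ3] = [1, 1]
r1 m[X11→φ4] = [1, 1]
r1 m[X13→φ2] = [1, 1]
r1 m[X13→φ6] = [1, 1]
r1 m[X9→φ1] = [1, 1]
r1 m[X9→φ2] = [1, 1]
r1 m[X15→φ5] = [1, 1]
r1 m[X2→φ0] = [1, 1]
r1 m[X2→φ3] = [1, 1]
r1 m[X2→φ4] = [1, 1]
r1 m[X2→φ5] = [1, 1]
r2 m[φ0→X0] = [6, 6]
r2 m[φ0→X2] = [6, 6]
r2 m[φ1→X0] = [3, 5]
r2 m[φ1→X9] = [5, 5]
r2 m[φ2→X13] = [8, 9]
r2 m[φ2→X9] = [9, 8]
r2 m[φ3→X8] = [4, 6]
r2 m[φ3→X2] = [6, 4]
r2 m[φ4→X11] = [6, 8]
r2 m[φ4→X2] = [6, 8]
r2 m[φ5→X15] = [3, 9]
r2 m[φ5→X2] = [9, 4]
r2 m[φ6→X13] = [2, 4]
r2 m[X0→φ0] = [3, 5]
r2 m[X0→φ1] = [6, 6]
r2 m[X8→φ3] = [1, 1]
r2 m[X11→φ4] = [1, 1]
r2 m[X13→φ2] = [2, 4]
r2 m[X13→φ6] = [8, 9]
r2 m[X9→φ1] = [9, 8]
r2 m[X9→φ2] = [5, 5]
r2 m[X15→φ5] = [1, 1]
r2 m[X2→φ0] = [324, 128]
r2 m[X2→φ3] = [324, 192]
r2 m[X2→φ4] = [324, 96]
r2 m[X2→φ5] = [216, 192]
r3 m[φ0→X0] = [1944, 1620]
r3 m[φ0→X2] = [25, 30]
r3 m[φ1→X0] = [24, 45]
r3 m[φ1→X9] = [30, 30]
r3 m[φ2→X13] = [40, 45]
r3 m[φ2→X9] = [36, 32]
r3 m[φ3→X8] = [768, 1944]
r3 m[φ3→X2] = [6, 4]
r3 m[φ4→X11] = [1944, 1620]
r3 m[φ4→X2] = [6, 8]
r3 m[φ5→X15] = [576, 1944]
r3 m[φ5→X2] = [9, 4]
r3 m[φ6→X13] = [2, 4]
r3 m[X0→φ0] = [3, 5]
r3 m[X0→φ1] = [6, 6]
r3 m[X8→φ3] = [1, 1]
r3 m[X11→φ4] = [1, 1]
r3 m[X13→φ2] = [2, 4]
r3 m[X13→φ6] = [8, 9]
r3 m[X9→φ1] = [9, 8]
r3 m[X9→φ2] = [5, 5]
r3 m[X15→φ5] = [1, 1]
r3 m[X2→φ0] = [324, 128]
r3 m[X2→φ3] = [324, 192]
r3 m[X2→φ4] = [324, 96]
r3 m[X2→φ5] = [216, 192]
r4 m[φ0→X0] = [1944, 1620]
r4 m[φ0→X2] = [25, 30]
r4 m[φ1→X0] = [24, 45]
r4 m[φ1→X9] = [30, 30]
r4 m[φ2→X13] = [40, 45]
r4 m[φ2→X9] = [36, 32]
r4 m[φ3→X8] = [768, 1944]
r4 m[φ3→X2] = [6, 4]
r4 m[φ4→X11] = [1944, 1620]
r4 m[φ4→X2] = [6, 8]
r4 m[φ5→X15] = [576, 1944]
r4 m[φ5→X2] = [9, 4]
r4 m[φ6→X13] = [2, 4]
r4 m[X0→φ0] = [24, 45]
r4 m[X0→φ1] = [1944, 1620]
r4 m[X8→φ3] = [1, 1]
r4 m[X11→φ4] = [1, 1]
r4 m[X13→φ2] = [2, 4]
r4 m[X13→φ6] = [40, 45]
r4 m[X9→φ1] = [36, 32]
r4 m[X9→φ2] = [30, 30]
r4 m[X15→φ5] = [1, 1]
r4 m[X2→φ0] = [324, 128]
r4 m[X2→φ3] = [1350, 960]
r4 m[X2→φ4] = [1350, 480]
r4 m[X2→φ5] = [900, 960]
r5 m[φ0→X0] = [1944, 1620]
r5 m[φ0→X2] = [225, 270]
r5 m[φ1→X0] = [96, 180]
r5 m[φ1→X9] = [8100, 8100]
r5 m[φ2→X13] = [240, 270]
r5 m[φ2→X9] = [36, 32]
r5 m[φ3→X8] = [3840, 8100]
r5 m[φ3→X2] = [6, 4]
r5 m[φ4→X11] = [8100, 6750]
r5 m[φ4→X2] = [6, 8]
r5 m[φ5→X15] = [2880, 8100]
r5 m[φ5→X2] = [9, 4]
r5 m[φ6→X13] = [2, 4]
r5 m[X0→φ0] = [24, 45]
r5 m[X0→φ1] = [1944, 1620]
r5 m[X8→φ3] = [1, 1]
r5 m[X11→φ4] = [1, 1]
r5 m[X13→φ2] = [2, 4]
r5 m[X13→φ6] = [40, 45]
r5 m[X9→φ1] = [36, 32]
r5 m[X9→φ2] = [30, 30]
r5 m[X15→φ5] = [1, 1]
r5 m[X2→φ0] = [324, 128]
r5 m[X2→φ3] = [1350, 960]
r5 m[X2→φ4] = [1350, 480]
r5 m[X2→φ5] = [900, 960]
r6 m[φ0→X0] = [1944, 1620]
r6 m[φ0→X2] = [225, 270]
r6 m[φ1→X0] = [96, 180]
r6 m[φ1→X9] = [8100, 8100]
r6 m[φ2→X13] = [240, 270]
r6 m[φ2→X9] = [36, 32]
r6 m[φ3→X8] = [3840, 8100]
r6 m[φ3→X2] = [6, 4]
r6 m[φ4→X11] = [8100, 6750]
r6 m[φ4→X2] = [6, 8]
r6 m[φ5→X15] = [2880, 8100]
r6 m[φ5→X2] = [9, 4]
r6 m[φ6→X13] = [2, 4]
r6 m[X0→φ0] = [96, 180]
r6 m[X0→φ1] = [1944, 1620]
r6 m[X8→φ3] = [1, 1]
r6 m[X11→φ4] = [1, 1]
r6 m[X13→φ2] = [2, 4]
r6 m[X13→φ6] = [240, 270]
r6 m[X9→φ1] = [36, 32]
r6 m[X9→φ2] = [8100, 8100]
r6 m[X15→φ5] = [1, 1]
r6 m[X2→φ0] = [324, 128]
r6 m[X2→φ3] = [12150, 8640]
r6 m[X2→φ4] = [12150, 4320]
r6 m[X2→φ5] = [8100, 8640]
r7 m[φ0→X0] = [1944, 1620]
r7 m[φ0→X2] = [900, 1080]
r7 m[φ1→X0] = [96, 180]
r7 m[φ1→X9] = [8100, 8100]
r7 m[φ2→X13] = [64800, 72900]
r7 m[φ2→X9] = [36, 32]
r7 m[φ3→X8] = [34560, 72900]
r7 m[φ3→X2] = [6, 4]
r7 m[φ4→X11] = [72900, 60750]
r7 m[φ4→X2] = [6, 8]
r7 m[φ5→X15] = [25920, 72900]
r7 m[φ5→X2] = [9, 4]
r7 m[φ6→X13] = [2, 4]
r7 m[X0→φ0] = [96, 180]
r7 m[X0→φ1] = [1944, 1620]
r7 m[X8→φ3] = [1, 1]
r7 m[X11→φ4] = [1, 1]
r7 m[X13→φ2] = [2, 4]
r7 m[X13→φ6] = [240, 270]
r7 m[X9→φ1] = [36, 32]
r7 m[X9→φ2] = [8100, 8100]
r7 m[X15→φ5] = [1, 1]
r7 m[X2→φ0] = [324, 128]
r7 m[X2→φ3] = [12150, 8640]
r7 m[X2→φ4] = [12150, 4320]
r7 m[X2→φ5] = [8100, 8640]
r8 m[φ0→X0] = [1944, 1620]
r8 m[φ0→X2] = [900, 1080]
r8 m[φ1→X0] = [96, 180]
r8 m[φ1→X9] = [8100, 8100]
r8 m[φ2→X13] = [64800, 72900]
r8 m[φ2→X9] = [36, 32]
r8 m[φ3→X8] = [34560, 72900]
r8 m[φ3→X2] = [6, 4]
r8 m[φ4→X11] = [72900, 60750]
r8 m[φ4→X2] = [6, 8]
r8 m[φ5→X15] = [25920, 72900]
r8 m[φ5→X2] = [9, 4]
r8 m[φ6→X13] = [2, 4]
r8 m[X0→φ0] = [96, 180]
r8 m[X0→φ1] = [1944, 1620]
r8 m[X8→φ3] = [1, 1]
r8 m[X11→φ4] = [1, 1]
r8 m[X13→φ2] = [2, 4]
r8 m[X13→φ6] = [64800, 72900]
r8 m[X9→φ1] = [36, 32]
r8 m[X9→φ2] = [8100, 8100]
r8 m[X15→φ5] = [1, 1]
r8 m[X2→φ0] = [324, 128]
r8 m[X2→φ3] = [48600, 34560]
r8 m[X2→φ4] = [48600, 17280]
r8 m[X2→φ5] = [32400, 34560]
r9 m[φ0→X0] = [1944, 1620]
r9 m[φ0→X2] = [900, 1080]
r9 m[φ1→X0] = [96, 180]
r9 m[φ1→X9] = [8100, 8100]
r9 m[φ2→X13] = [64800, 72900]
r9 m[φ2→X9] = [36, 32]
r9 m[φ3→X8] = [138240, 291600]
r9 m[φ3→X2] = [6, 4]
r9 m[φ4→X11] = [291600, 243000]
r9 m[φ4→X2] = [6, 8]
r9 m[φ5→X15] = [103680, 291600]
r9 m[φ5→X2] = [9, 4]
r9 m[φ6→X13] = [2, 4]
r9 m[X0→φ0] = [96, 180]
r9 m[X0→φ1] = [1944, 1620]
r9 m[X8→φ3] = [1, 1]
r9 m[X11→φ4] = [1, 1]
r9 m[X13→φ2] = [2, 4]
r9 m[X13→φ6] = [64800, 72900]
r9 m[X9→φ1] = [36, 32]
r9 m[X9→φ2] = [8100, 8100]
r9 m[X15→φ5] = [1, 1]
r9 m[X2→φ0] = [324, 128]
r9 m[X2→φ3] = [48600, 34560]
r9 m[X2→φ4] = [48600, 17280]
r9 m[X2→φ5] = [32400, 34560]
r10 m[φ0→X0] = [1944, 1620]
r10 m[φ0→X2] = [900, 1080]
r10 m[φ1→X0] = [96, 180]
r10 m[φ1→X9] = [8100, 8100]
r10 m[φ2→X13] = [64800, 72900]
r10 m[φ2→X9] = [36, 32]
r10 m[φ3→X8] = [138240, 291600]
r10 m[φ3→X2] = [6, 4]
r10 m[φ4→X11] = [291600, 243000]
r10 m[φ4→X2] = [6, 8]
r10 m[φ5→X15] = [103680, 291600]
r10 m[φ5→X2] = [9, 4]
r10 m[φ6→X13] = [2, 4]
r10 m[X0→φ0] = [96, 180]
r10 m[X0→φ1] = [1944, 1620]
r10 m[X8→φ3] = [1, 1]
r10 m[X11→φ4] = [1, 1]
r10 m[X13→φ2] = [2, 4]
r10 m[X13→φ6] = [64800, 72900]
r10 m[X9→φ1] = [36, 32]
r10 m[X9→φ2] = [8100, 8100]
r10 m[X15→φ5] = [1, 1]
r10 m[X2→φ0] = [324, 128]
r10 m[X2→φ3] = [48600, 34560]
r10 m[X2→φ4] = [48600, 17280]
r10 m[X2→φ5] = [32400, 34560]
fixed point reached at round 10
traceback from X0: (X0=1, X8=1, X11=0, X13=1, X9=0, X15=1, X2=0), score=291600

assignment: (X0=1, X8=1, X11=0, X13=1, X9=0, X15=1, X2=0); score = 291600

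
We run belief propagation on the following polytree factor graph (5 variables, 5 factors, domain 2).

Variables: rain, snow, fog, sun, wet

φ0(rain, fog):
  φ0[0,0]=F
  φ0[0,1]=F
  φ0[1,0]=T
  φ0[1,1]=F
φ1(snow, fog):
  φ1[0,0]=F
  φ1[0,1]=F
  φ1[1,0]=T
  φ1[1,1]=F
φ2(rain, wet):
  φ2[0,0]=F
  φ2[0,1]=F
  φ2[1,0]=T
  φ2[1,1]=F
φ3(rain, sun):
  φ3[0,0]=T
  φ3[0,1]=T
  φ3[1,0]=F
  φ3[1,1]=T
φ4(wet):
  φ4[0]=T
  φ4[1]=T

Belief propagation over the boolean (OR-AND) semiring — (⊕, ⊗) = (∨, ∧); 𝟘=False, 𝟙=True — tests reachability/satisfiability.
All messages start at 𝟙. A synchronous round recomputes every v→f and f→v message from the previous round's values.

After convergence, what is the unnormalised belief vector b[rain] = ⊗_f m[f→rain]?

init: all messages = 𝟙 over 2 values
r1 m[φ0→rain] = [F, T]
r1 m[φ0→fog] = [T, F]
r1 m[φ1→snow] = [F, T]
r1 m[φ1→fog] = [T, F]
r1 m[φ2→rain] = [F, T]
r1 m[φ2→wet] = [T, F]
r1 m[φ3→rain] = [T, T]
r1 m[φ3→sun] = [T, T]
r1 m[φ4→wet] = [T, T]
r1 m[rain→φ0] = [T, T]
r1 m[rain→φ2] = [T, T]
r1 m[rain→φ3] = [T, T]
r1 m[snow→φ1] = [T, T]
r1 m[fog→φ0] = [T, T]
r1 m[fog→φ1] = [T, T]
r1 m[sun→φ3] = [T, T]
r1 m[wet→φ2] = [T, T]
r1 m[wet→φ4] = [T, T]
r2 m[φ0→rain] = [F, T]
r2 m[φ0→fog] = [T, F]
r2 m[φ1→snow] = [F, T]
r2 m[φ1→fog] = [T, F]
r2 m[φ2→rain] = [F, T]
r2 m[φ2→wet] = [T, F]
r2 m[φ3→rain] = [T, T]
r2 m[φ3→sun] = [T, T]
r2 m[φ4→wet] = [T, T]
r2 m[rain→φ0] = [F, T]
r2 m[rain→φ2] = [F, T]
r2 m[rain→φ3] = [F, T]
r2 m[snow→φ1] = [T, T]
r2 m[fog→φ0] = [T, F]
r2 m[fog→φ1] = [T, F]
r2 m[sun→φ3] = [T, T]
r2 m[wet→φ2] = [T, T]
r2 m[wet→φ4] = [T, F]
r3 m[φ0→rain] = [F, T]
r3 m[φ0→fog] = [T, F]
r3 m[φ1→snow] = [F, T]
r3 m[φ1→fog] = [T, F]
r3 m[φ2→rain] = [F, T]
r3 m[φ2→wet] = [T, F]
r3 m[φ3→rain] = [T, T]
r3 m[φ3→sun] = [F, T]
r3 m[φ4→wet] = [T, T]
r3 m[rain→φ0] = [F, T]
r3 m[rain→φ2] = [F, T]
r3 m[rain→φ3] = [F, T]
r3 m[snow→φ1] = [T, T]
r3 m[fog→φ0] = [T, F]
r3 m[fog→φ1] = [T, F]
r3 m[sun→φ3] = [T, T]
r3 m[wet→φ2] = [T, T]
r3 m[wet→φ4] = [T, F]
r4 m[φ0→rain] = [F, T]
r4 m[φ0→fog] = [T, F]
r4 m[φ1→snow] = [F, T]
r4 m[φ1→fog] = [T, F]
r4 m[φ2→rain] = [F, T]
r4 m[φ2→wet] = [T, F]
r4 m[φ3→rain] = [T, T]
r4 m[φ3→sun] = [F, T]
r4 m[φ4→wet] = [T, T]
r4 m[rain→φ0] = [F, T]
r4 m[rain→φ2] = [F, T]
r4 m[rain→φ3] = [F, T]
r4 m[snow→φ1] = [T, T]
r4 m[fog→φ0] = [T, F]
r4 m[fog→φ1] = [T, F]
r4 m[sun→φ3] = [T, T]
r4 m[wet→φ2] = [T, T]
r4 m[wet→φ4] = [T, F]
fixed point reached at round 4
b[rain] = ⊗ incoming = [F, T]

b[rain] = [F, T]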